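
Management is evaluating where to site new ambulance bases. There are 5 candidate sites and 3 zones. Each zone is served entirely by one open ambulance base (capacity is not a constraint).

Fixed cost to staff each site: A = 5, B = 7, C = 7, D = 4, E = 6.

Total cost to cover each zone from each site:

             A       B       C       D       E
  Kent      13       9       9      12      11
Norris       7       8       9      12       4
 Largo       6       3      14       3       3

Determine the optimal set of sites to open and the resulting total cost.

For any fixed open set, each zone goes to its cheapest open site; total = fixed + service.
{E}: Kent→E 11, Norris→E 4, Largo→E 3. Service 18; fixed 6; total 24.
{B}: service 20 + fixed 7 = 27
{D, E}: Kent→E 11, Norris→E 4, Largo→D 3. Service 18; fixed 10; total 28.
{A, B, C, D, E}: service 16 + fixed 29 = 45
No other subset beats 24.

Open E only; minimum total cost 24.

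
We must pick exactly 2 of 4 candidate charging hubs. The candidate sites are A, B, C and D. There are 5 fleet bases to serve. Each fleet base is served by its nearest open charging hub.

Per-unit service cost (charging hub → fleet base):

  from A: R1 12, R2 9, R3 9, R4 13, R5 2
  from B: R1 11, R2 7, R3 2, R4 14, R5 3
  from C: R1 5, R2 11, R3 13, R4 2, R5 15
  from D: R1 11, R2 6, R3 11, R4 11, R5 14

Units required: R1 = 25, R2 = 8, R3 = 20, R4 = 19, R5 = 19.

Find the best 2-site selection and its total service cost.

With exactly 2 open, each fleet base uses its cheapest among the chosen.
{B, C}: R1→C 5·25=125, R2→B 7·8=56, R3→B 2·20=40, R4→C 2·19=38, R5→B 3·19=57. Service cost 316.
{A, C}: service cost 453
{B, D}: service cost 629
Among all 6 size-2 choices, {B, C} is lowest.

Choose B and C; total service cost 316.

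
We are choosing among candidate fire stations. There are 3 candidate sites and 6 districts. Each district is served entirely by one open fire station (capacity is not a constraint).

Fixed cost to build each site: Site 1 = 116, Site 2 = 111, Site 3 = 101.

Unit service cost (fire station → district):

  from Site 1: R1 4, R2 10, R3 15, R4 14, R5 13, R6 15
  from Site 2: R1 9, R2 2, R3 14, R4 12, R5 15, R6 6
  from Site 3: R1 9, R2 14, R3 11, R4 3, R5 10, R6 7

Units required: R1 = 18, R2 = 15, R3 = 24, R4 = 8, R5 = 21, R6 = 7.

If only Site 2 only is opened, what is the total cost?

Total cost: 1092

Each district is assigned to its cheapest site among the open ones.
{Site 2}: R1→Site 2 9·18=162, R2→Site 2 2·15=30, R3→Site 2 14·24=336, R4→Site 2 12·8=96, R5→Site 2 15·21=315, R6→Site 2 6·7=42. Service 981; fixed 111; total 1092.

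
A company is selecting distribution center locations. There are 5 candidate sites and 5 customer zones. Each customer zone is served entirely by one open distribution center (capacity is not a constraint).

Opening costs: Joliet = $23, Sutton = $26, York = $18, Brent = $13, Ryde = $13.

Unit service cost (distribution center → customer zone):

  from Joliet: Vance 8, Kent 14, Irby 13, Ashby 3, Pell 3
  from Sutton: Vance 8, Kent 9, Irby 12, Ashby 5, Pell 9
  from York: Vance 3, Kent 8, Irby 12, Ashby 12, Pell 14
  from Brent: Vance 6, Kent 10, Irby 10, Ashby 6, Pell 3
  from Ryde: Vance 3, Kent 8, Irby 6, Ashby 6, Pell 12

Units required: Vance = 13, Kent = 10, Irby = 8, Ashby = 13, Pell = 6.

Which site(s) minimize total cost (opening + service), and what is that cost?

Open Joliet and Ryde; minimum total cost 260.

For any fixed open set, each customer zone goes to its cheapest open site; total = fixed + service.
{Joliet, Ryde}: Vance→Ryde 3·13=39, Kent→Ryde 8·10=80, Irby→Ryde 6·8=48, Ashby→Joliet 3·13=39, Pell→Joliet 3·6=18. Service 224; fixed 36; total 260.
{Joliet, Brent, Ryde}: service 224 + fixed 49 = 273
{Joliet, York, Ryde}: service 224 + fixed 54 = 278
{Joliet, Sutton, York, Brent, Ryde}: Vance→York 3·13=39, Kent→York 8·10=80, Irby→Ryde 6·8=48, Ashby→Joliet 3·13=39, Pell→Joliet 3·6=18. Service 224; fixed 93; total 317.
No other subset beats 260.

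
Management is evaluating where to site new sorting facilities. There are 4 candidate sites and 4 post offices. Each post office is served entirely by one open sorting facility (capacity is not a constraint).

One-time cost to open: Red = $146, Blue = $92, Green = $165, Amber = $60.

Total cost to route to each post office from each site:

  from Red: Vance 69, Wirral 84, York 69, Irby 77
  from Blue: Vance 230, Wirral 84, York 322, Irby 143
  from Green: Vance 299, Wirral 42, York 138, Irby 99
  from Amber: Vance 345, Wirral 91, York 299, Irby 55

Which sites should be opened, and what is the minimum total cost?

Open Red only; minimum total cost 445.

For any fixed open set, each post office goes to its cheapest open site; total = fixed + service.
{Red}: Vance→Red 69, Wirral→Red 84, York→Red 69, Irby→Red 77. Service 299; fixed 146; total 445.
{Red, Amber}: Vance→Red 69, Wirral→Red 84, York→Red 69, Irby→Amber 55. Service 277; fixed 206; total 483.
{Red, Blue}: service 299 + fixed 238 = 537
{Red, Blue, Green, Amber}: service 235 + fixed 463 = 698
No other subset beats 445.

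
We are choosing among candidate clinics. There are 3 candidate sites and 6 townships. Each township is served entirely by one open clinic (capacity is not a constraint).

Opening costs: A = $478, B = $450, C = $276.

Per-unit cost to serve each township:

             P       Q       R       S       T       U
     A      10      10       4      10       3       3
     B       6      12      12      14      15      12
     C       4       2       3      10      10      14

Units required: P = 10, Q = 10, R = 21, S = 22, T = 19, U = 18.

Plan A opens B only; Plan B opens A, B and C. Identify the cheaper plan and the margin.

Plan A: {B}: P→B 6·10=60, Q→B 12·10=120, R→B 12·21=252, S→B 14·22=308, T→B 15·19=285, U→B 12·18=216. Service 1241; fixed 450; total 1691.
Plan B: {A, B, C}: P→C 4·10=40, Q→C 2·10=20, R→C 3·21=63, S→A 10·22=220, T→A 3·19=57, U→A 3·18=54. Service 454; fixed 1204; total 1658.
Difference: |1691 − 1658| = 33.

Plan B is cheaper by 33.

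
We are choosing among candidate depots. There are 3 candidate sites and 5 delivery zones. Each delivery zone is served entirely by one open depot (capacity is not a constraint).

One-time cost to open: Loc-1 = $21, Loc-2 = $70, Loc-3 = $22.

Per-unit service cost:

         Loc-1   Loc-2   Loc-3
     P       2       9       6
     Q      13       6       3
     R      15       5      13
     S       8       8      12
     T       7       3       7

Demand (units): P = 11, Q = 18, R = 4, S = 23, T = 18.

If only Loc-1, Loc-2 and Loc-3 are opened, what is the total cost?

Each delivery zone is assigned to its cheapest site among the open ones.
{Loc-1, Loc-2, Loc-3}: P→Loc-1 2·11=22, Q→Loc-3 3·18=54, R→Loc-2 5·4=20, S→Loc-1 8·23=184, T→Loc-2 3·18=54. Service 334; fixed 113; total 447.

Total cost: 447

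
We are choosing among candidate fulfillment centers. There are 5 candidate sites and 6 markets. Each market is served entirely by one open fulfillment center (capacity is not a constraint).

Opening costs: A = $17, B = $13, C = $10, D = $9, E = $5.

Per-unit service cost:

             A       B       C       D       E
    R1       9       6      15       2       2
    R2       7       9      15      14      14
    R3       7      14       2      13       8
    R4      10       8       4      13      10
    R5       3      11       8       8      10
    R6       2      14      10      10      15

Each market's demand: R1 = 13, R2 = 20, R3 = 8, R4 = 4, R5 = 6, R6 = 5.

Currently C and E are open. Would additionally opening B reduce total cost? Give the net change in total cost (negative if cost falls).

Current service cost with {C, E}: 436.
Adding B: each market re-picks its cheapest; new service cost 336, saving 100.
Extra fixed cost: 13. Net change = 13 − 100 = -87.
(Totals: 451 → 364.)

Yes — net change −87 (cost falls by 87).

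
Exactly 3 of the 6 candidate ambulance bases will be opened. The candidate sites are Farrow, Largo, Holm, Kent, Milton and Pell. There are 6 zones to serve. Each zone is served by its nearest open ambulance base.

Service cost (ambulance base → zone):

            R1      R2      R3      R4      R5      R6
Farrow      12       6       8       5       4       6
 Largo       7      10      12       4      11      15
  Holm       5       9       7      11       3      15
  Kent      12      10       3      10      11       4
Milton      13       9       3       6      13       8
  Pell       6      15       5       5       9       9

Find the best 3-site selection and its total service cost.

With exactly 3 open, each zone uses its cheapest among the chosen.
{Farrow, Holm, Kent}: R1→Holm 5, R2→Farrow 6, R3→Kent 3, R4→Farrow 5, R5→Holm 3, R6→Kent 4. Service cost 26.
{Farrow, Largo, Kent}: service cost 28
{Farrow, Holm, Milton}: service cost 28
Among all 20 size-3 choices, {Farrow, Holm, Kent} is lowest.

Choose Farrow, Holm and Kent; total service cost 26.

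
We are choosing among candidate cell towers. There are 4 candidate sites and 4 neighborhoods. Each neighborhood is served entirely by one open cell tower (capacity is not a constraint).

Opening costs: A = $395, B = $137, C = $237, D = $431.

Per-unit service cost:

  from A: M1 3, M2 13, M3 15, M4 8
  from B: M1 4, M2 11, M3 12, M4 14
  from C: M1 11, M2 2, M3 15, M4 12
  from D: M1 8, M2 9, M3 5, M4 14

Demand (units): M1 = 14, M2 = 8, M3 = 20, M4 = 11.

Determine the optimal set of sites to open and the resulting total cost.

Open B only; minimum total cost 675.

For any fixed open set, each neighborhood goes to its cheapest open site; total = fixed + service.
{B}: M1→B 4·14=56, M2→B 11·8=88, M3→B 12·20=240, M4→B 14·11=154. Service 538; fixed 137; total 675.
{B, C}: service 444 + fixed 374 = 818
{C}: M1→C 11·14=154, M2→C 2·8=16, M3→C 15·20=300, M4→C 12·11=132. Service 602; fixed 237; total 839.
{A, B, C, D}: service 246 + fixed 1200 = 1446
No other subset beats 675.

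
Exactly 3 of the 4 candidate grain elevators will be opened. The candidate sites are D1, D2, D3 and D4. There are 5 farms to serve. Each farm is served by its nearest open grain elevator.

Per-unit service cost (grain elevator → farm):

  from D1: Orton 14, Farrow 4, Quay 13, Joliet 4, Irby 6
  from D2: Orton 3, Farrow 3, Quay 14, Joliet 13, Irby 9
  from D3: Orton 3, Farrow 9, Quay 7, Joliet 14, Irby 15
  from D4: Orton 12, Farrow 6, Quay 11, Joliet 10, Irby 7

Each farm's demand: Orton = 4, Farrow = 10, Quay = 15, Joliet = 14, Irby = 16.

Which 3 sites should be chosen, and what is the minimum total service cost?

Choose D1, D2 and D3; total service cost 299.

With exactly 3 open, each farm uses its cheapest among the chosen.
{D1, D2, D3}: Orton→D2 3·4=12, Farrow→D2 3·10=30, Quay→D3 7·15=105, Joliet→D1 4·14=56, Irby→D1 6·16=96. Service cost 299.
{D1, D3, D4}: service cost 309
{D1, D2, D4}: service cost 359
Among all 4 size-3 choices, {D1, D2, D3} is lowest.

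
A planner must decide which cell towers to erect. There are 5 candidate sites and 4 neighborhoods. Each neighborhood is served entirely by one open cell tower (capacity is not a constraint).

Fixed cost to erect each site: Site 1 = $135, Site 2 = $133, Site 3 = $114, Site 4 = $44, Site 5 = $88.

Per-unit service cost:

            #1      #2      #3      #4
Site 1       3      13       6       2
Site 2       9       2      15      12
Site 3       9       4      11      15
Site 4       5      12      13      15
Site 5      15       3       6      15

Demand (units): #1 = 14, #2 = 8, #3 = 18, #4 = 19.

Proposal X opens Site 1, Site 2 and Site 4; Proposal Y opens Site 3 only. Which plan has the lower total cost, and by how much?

Proposal X is cheaper by 239.

Proposal X: {Site 1, Site 2, Site 4}: #1→Site 1 3·14=42, #2→Site 2 2·8=16, #3→Site 1 6·18=108, #4→Site 1 2·19=38. Service 204; fixed 312; total 516.
Proposal Y: {Site 3}: #1→Site 3 9·14=126, #2→Site 3 4·8=32, #3→Site 3 11·18=198, #4→Site 3 15·19=285. Service 641; fixed 114; total 755.
Difference: |516 − 755| = 239.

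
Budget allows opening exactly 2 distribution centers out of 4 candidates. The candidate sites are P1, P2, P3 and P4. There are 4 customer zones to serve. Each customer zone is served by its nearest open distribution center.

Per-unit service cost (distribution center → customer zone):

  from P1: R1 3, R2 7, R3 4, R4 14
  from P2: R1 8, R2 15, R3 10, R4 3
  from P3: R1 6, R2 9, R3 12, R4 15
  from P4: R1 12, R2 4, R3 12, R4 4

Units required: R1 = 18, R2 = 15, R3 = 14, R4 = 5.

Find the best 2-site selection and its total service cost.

Choose P1 and P4; total service cost 190.

With exactly 2 open, each customer zone uses its cheapest among the chosen.
{P1, P4}: R1→P1 3·18=54, R2→P4 4·15=60, R3→P1 4·14=56, R4→P4 4·5=20. Service cost 190.
{P1, P2}: service cost 230
{P1, P3}: service cost 285
Among all 6 size-2 choices, {P1, P4} is lowest.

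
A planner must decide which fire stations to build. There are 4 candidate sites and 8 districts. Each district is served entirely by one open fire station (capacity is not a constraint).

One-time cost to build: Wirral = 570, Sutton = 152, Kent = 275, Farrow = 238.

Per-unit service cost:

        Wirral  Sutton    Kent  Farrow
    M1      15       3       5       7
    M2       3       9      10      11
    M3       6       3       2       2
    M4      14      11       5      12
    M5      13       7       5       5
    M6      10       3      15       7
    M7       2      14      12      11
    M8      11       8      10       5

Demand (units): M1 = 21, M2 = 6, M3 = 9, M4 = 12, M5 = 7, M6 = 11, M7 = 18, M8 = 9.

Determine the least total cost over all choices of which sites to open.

Minimum total cost: 834

For any fixed open set, each district goes to its cheapest open site; total = fixed + service.
{Sutton}: M1→Sutton 3·21=63, M2→Sutton 9·6=54, M3→Sutton 3·9=27, M4→Sutton 11·12=132, M5→Sutton 7·7=49, M6→Sutton 3·11=33, M7→Sutton 14·18=252, M8→Sutton 8·9=72. Service 682; fixed 152; total 834.
{Sutton, Farrow}: service 578 + fixed 390 = 968
{Farrow}: service 730 + fixed 238 = 968
{Wirral, Sutton, Kent, Farrow}: M1→Sutton 3·21=63, M2→Wirral 3·6=18, M3→Kent 2·9=18, M4→Kent 5·12=60, M5→Kent 5·7=35, M6→Sutton 3·11=33, M7→Wirral 2·18=36, M8→Farrow 5·9=45. Service 308; fixed 1235; total 1543.
No other subset beats 834.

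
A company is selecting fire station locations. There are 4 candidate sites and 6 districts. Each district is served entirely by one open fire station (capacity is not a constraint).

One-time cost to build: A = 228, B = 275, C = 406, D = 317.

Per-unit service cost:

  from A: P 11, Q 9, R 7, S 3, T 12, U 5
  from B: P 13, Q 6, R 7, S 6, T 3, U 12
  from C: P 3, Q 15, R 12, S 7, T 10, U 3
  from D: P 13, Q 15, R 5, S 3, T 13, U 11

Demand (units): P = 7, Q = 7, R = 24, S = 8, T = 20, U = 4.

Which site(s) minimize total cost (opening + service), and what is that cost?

Open B only; minimum total cost 732.

For any fixed open set, each district goes to its cheapest open site; total = fixed + service.
{B}: P→B 13·7=91, Q→B 6·7=42, R→B 7·24=168, S→B 6·8=48, T→B 3·20=60, U→B 12·4=48. Service 457; fixed 275; total 732.
{A}: P→A 11·7=77, Q→A 9·7=63, R→A 7·24=168, S→A 3·8=24, T→A 12·20=240, U→A 5·4=20. Service 592; fixed 228; total 820.
{A, B}: service 391 + fixed 503 = 894
{A, B, C, D}: P→C 3·7=21, Q→B 6·7=42, R→D 5·24=120, S→A 3·8=24, T→B 3·20=60, U→C 3·4=12. Service 279; fixed 1226; total 1505.
No other subset beats 732.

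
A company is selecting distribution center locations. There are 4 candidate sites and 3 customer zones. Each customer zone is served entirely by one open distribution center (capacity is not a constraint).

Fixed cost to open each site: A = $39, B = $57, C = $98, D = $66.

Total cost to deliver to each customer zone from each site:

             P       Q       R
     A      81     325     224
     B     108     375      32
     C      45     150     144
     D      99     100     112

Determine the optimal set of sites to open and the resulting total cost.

For any fixed open set, each customer zone goes to its cheapest open site; total = fixed + service.
{B, D}: P→D 99, Q→D 100, R→B 32. Service 231; fixed 123; total 354.
{A, B, D}: service 213 + fixed 162 = 375
{D}: service 311 + fixed 66 = 377
{A, B, C, D}: service 177 + fixed 260 = 437
No other subset beats 354.

Open B and D; minimum total cost 354.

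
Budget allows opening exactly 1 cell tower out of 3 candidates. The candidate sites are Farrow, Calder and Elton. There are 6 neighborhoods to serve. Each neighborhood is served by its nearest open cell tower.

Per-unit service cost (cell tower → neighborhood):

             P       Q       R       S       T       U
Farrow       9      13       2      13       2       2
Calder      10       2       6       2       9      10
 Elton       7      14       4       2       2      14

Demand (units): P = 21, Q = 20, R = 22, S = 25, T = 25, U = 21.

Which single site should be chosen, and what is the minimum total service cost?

With exactly 1 open, each neighborhood uses its cheapest among the chosen.
{Calder}: P→Calder 10·21=210, Q→Calder 2·20=40, R→Calder 6·22=132, S→Calder 2·25=50, T→Calder 9·25=225, U→Calder 10·21=210. Service cost 867.
{Elton}: service cost 909
{Farrow}: service cost 910
Among all 3 size-1 choices, {Calder} is lowest.

Choose Calder only; total service cost 867.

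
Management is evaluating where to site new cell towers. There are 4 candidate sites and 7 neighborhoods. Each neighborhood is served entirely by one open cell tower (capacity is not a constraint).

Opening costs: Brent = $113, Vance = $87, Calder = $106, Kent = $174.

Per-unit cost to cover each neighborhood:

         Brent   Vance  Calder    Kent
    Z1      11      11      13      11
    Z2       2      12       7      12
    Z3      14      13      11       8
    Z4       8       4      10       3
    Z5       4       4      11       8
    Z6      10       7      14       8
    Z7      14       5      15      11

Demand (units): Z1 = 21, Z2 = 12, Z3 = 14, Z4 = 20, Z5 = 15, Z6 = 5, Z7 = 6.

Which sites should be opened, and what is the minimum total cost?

For any fixed open set, each neighborhood goes to its cheapest open site; total = fixed + service.
{Brent, Vance}: Z1→Brent 11·21=231, Z2→Brent 2·12=24, Z3→Vance 13·14=182, Z4→Vance 4·20=80, Z5→Brent 4·15=60, Z6→Vance 7·5=35, Z7→Vance 5·6=30. Service 642; fixed 200; total 842.
{Vance}: service 762 + fixed 87 = 849
{Vance, Calder}: Z1→Vance 11·21=231, Z2→Calder 7·12=84, Z3→Calder 11·14=154, Z4→Vance 4·20=80, Z5→Vance 4·15=60, Z6→Vance 7·5=35, Z7→Vance 5·6=30. Service 674; fixed 193; total 867.
{Brent, Vance, Calder, Kent}: service 552 + fixed 480 = 1032
(All 15 nonempty subsets were checked; Brent and Vance is lowest.)

Open Brent and Vance; minimum total cost 842.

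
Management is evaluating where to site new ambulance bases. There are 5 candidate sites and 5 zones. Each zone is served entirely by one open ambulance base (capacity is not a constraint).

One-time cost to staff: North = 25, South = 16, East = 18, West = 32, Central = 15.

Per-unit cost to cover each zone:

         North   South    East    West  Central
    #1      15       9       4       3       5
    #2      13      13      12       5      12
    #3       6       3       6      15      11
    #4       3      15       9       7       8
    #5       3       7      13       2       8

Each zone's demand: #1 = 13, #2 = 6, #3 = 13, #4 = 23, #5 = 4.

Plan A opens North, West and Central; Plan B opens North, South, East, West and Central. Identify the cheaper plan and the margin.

Plan A: {North, West, Central}: #1→West 3·13=39, #2→West 5·6=30, #3→North 6·13=78, #4→North 3·23=69, #5→West 2·4=8. Service 224; fixed 72; total 296.
Plan B: {North, South, East, West, Central}: #1→West 3·13=39, #2→West 5·6=30, #3→South 3·13=39, #4→North 3·23=69, #5→West 2·4=8. Service 185; fixed 106; total 291.
Difference: |296 − 291| = 5.

Plan B is cheaper by 5.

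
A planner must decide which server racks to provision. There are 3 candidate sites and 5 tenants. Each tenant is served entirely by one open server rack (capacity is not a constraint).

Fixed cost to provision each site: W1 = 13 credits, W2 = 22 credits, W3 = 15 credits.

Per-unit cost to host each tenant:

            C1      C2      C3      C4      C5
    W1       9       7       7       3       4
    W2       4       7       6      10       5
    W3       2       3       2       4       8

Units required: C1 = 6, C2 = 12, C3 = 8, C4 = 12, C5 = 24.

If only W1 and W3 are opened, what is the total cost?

Each tenant is assigned to its cheapest site among the open ones.
{W1, W3}: C1→W3 2·6=12, C2→W3 3·12=36, C3→W3 2·8=16, C4→W1 3·12=36, C5→W1 4·24=96. Service 196; fixed 28; total 224.

Total cost: 224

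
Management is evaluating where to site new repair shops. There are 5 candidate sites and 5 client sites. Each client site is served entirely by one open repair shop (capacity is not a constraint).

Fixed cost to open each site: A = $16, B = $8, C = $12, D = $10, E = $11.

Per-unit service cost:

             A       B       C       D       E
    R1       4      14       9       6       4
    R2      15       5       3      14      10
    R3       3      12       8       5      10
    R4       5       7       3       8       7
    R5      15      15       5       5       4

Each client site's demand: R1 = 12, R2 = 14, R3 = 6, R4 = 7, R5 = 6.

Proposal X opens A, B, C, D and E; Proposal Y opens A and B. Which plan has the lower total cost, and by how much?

Proposal X: {A, B, C, D, E}: R1→A 4·12=48, R2→C 3·14=42, R3→A 3·6=18, R4→C 3·7=21, R5→E 4·6=24. Service 153; fixed 57; total 210.
Proposal Y: {A, B}: R1→A 4·12=48, R2→B 5·14=70, R3→A 3·6=18, R4→A 5·7=35, R5→A 15·6=90. Service 261; fixed 24; total 285.
Difference: |210 − 285| = 75.

Proposal X is cheaper by 75.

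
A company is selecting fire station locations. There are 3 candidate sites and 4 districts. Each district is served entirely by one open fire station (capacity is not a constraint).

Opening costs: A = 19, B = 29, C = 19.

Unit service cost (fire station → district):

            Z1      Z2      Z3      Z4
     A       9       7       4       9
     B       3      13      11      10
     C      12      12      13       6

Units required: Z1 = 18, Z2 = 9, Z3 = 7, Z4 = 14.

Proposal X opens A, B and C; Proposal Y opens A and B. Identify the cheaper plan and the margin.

Proposal X: {A, B, C}: Z1→B 3·18=54, Z2→A 7·9=63, Z3→A 4·7=28, Z4→C 6·14=84. Service 229; fixed 67; total 296.
Proposal Y: {A, B}: Z1→B 3·18=54, Z2→A 7·9=63, Z3→A 4·7=28, Z4→A 9·14=126. Service 271; fixed 48; total 319.
Difference: |296 − 319| = 23.

Proposal X is cheaper by 23.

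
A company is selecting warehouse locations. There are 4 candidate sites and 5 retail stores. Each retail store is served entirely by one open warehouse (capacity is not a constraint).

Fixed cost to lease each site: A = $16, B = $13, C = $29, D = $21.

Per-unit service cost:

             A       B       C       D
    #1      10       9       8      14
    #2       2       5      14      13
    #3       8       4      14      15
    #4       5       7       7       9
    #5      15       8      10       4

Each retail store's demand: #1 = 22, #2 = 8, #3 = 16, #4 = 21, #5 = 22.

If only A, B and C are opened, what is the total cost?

Each retail store is assigned to its cheapest site among the open ones.
{A, B, C}: #1→C 8·22=176, #2→A 2·8=16, #3→B 4·16=64, #4→A 5·21=105, #5→B 8·22=176. Service 537; fixed 58; total 595.

Total cost: 595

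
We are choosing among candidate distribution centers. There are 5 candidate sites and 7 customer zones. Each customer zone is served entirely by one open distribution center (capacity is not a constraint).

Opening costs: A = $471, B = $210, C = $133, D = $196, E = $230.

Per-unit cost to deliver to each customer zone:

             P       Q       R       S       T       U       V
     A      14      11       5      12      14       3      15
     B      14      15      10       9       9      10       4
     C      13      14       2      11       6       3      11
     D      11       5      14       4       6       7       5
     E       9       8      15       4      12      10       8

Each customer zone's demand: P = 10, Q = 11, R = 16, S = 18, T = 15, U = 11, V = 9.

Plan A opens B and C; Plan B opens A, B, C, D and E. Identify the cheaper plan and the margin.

Plan A is cheaper by 668.

Plan A: {B, C}: P→C 13·10=130, Q→C 14·11=154, R→C 2·16=32, S→B 9·18=162, T→C 6·15=90, U→C 3·11=33, V→B 4·9=36. Service 637; fixed 343; total 980.
Plan B: {A, B, C, D, E}: P→E 9·10=90, Q→D 5·11=55, R→C 2·16=32, S→D 4·18=72, T→C 6·15=90, U→A 3·11=33, V→B 4·9=36. Service 408; fixed 1240; total 1648.
Difference: |980 − 1648| = 668.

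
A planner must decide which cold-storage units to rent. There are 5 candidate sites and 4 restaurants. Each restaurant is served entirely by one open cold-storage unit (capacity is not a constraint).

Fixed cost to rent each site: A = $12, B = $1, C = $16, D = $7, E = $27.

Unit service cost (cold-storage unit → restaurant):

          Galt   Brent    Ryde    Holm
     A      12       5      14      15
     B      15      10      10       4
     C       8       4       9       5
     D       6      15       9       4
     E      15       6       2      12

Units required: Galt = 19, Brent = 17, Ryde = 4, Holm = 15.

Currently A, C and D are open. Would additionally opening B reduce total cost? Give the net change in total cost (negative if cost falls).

No — net change +1 (cost rises by 1).

Current service cost with {A, C, D}: 278.
Adding B: each restaurant re-picks its cheapest; new service cost 278, saving 0.
Extra fixed cost: 1. Net change = 1 − 0 = 1.
(Totals: 313 → 314.)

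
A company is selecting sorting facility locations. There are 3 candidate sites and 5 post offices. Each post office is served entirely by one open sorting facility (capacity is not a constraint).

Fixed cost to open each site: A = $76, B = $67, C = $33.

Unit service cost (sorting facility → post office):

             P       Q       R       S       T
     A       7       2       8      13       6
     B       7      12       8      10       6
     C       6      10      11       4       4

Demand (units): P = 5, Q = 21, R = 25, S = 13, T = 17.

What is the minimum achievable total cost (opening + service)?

For any fixed open set, each post office goes to its cheapest open site; total = fixed + service.
{A, C}: P→C 6·5=30, Q→A 2·21=42, R→A 8·25=200, S→C 4·13=52, T→C 4·17=68. Service 392; fixed 109; total 501.
{A, B, C}: service 392 + fixed 176 = 568
{A}: P→A 7·5=35, Q→A 2·21=42, R→A 8·25=200, S→A 13·13=169, T→A 6·17=102. Service 548; fixed 76; total 624.
{C}: service 635 + fixed 33 = 668
(All 7 nonempty subsets were checked; A and C is lowest.)

Minimum total cost: 501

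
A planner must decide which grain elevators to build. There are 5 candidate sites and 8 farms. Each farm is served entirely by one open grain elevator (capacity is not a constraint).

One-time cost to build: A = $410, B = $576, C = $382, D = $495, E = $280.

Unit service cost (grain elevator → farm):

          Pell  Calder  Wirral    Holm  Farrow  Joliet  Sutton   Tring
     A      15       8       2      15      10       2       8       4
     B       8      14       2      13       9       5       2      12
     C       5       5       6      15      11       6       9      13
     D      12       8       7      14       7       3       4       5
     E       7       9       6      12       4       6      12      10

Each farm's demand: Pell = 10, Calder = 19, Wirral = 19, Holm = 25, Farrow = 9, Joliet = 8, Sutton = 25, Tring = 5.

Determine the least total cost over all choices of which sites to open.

For any fixed open set, each farm goes to its cheapest open site; total = fixed + service.
{E}: Pell→E 7·10=70, Calder→E 9·19=171, Wirral→E 6·19=114, Holm→E 12·25=300, Farrow→E 4·9=36, Joliet→E 6·8=48, Sutton→E 12·25=300, Tring→E 10·5=50. Service 1089; fixed 280; total 1369.
{A}: service 1041 + fixed 410 = 1451
{C}: Pell→C 5·10=50, Calder→C 5·19=95, Wirral→C 6·19=114, Holm→C 15·25=375, Farrow→C 11·9=99, Joliet→C 6·8=48, Sutton→C 9·25=225, Tring→C 13·5=65. Service 1071; fixed 382; total 1453.
{A, B, C, D, E}: service 605 + fixed 2143 = 2748
No other subset beats 1369.

Minimum total cost: 1369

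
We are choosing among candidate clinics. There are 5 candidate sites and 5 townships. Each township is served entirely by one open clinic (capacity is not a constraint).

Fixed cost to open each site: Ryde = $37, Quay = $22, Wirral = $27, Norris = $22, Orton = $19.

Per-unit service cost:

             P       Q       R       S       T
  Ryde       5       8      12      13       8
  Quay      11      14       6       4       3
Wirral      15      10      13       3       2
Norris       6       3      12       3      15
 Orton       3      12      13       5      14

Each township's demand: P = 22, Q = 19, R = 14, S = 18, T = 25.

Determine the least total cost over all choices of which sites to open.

For any fixed open set, each township goes to its cheapest open site; total = fixed + service.
{Quay, Norris, Orton}: P→Orton 3·22=66, Q→Norris 3·19=57, R→Quay 6·14=84, S→Norris 3·18=54, T→Quay 3·25=75. Service 336; fixed 63; total 399.
{Quay, Wirral, Norris, Orton}: service 311 + fixed 90 = 401
{Ryde, Quay, Norris, Orton}: service 336 + fixed 100 = 436
{Ryde, Quay, Wirral, Norris, Orton}: P→Orton 3·22=66, Q→Norris 3·19=57, R→Quay 6·14=84, S→Wirral 3·18=54, T→Wirral 2·25=50. Service 311; fixed 127; total 438.
No other subset beats 399.

Minimum total cost: 399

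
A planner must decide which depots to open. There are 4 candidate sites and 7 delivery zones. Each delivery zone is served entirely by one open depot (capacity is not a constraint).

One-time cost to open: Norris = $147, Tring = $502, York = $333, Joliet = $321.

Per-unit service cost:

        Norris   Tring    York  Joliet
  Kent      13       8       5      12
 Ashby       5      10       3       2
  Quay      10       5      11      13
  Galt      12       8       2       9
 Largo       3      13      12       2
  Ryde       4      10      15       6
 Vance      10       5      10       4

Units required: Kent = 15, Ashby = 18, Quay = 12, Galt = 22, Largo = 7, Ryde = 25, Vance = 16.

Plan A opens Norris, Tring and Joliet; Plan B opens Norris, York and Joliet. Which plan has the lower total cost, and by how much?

Plan B is cheaper by 286.

Plan A: {Norris, Tring, Joliet}: Kent→Tring 8·15=120, Ashby→Joliet 2·18=36, Quay→Tring 5·12=60, Galt→Tring 8·22=176, Largo→Joliet 2·7=14, Ryde→Norris 4·25=100, Vance→Joliet 4·16=64. Service 570; fixed 970; total 1540.
Plan B: {Norris, York, Joliet}: Kent→York 5·15=75, Ashby→Joliet 2·18=36, Quay→Norris 10·12=120, Galt→York 2·22=44, Largo→Joliet 2·7=14, Ryde→Norris 4·25=100, Vance→Joliet 4·16=64. Service 453; fixed 801; total 1254.
Difference: |1540 − 1254| = 286.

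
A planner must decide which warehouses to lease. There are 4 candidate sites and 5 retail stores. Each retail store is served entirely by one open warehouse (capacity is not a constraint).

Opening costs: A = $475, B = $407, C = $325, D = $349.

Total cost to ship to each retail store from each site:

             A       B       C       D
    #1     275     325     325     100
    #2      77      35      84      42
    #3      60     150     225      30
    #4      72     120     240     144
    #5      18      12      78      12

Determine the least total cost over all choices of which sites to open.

For any fixed open set, each retail store goes to its cheapest open site; total = fixed + service.
{D}: #1→D 100, #2→D 42, #3→D 30, #4→D 144, #5→D 12. Service 328; fixed 349; total 677.
{A}: #1→A 275, #2→A 77, #3→A 60, #4→A 72, #5→A 18. Service 502; fixed 475; total 977.
{C, D}: service 328 + fixed 674 = 1002
{A, B, C, D}: service 249 + fixed 1556 = 1805
(All 15 nonempty subsets were checked; D only is lowest.)

Minimum total cost: 677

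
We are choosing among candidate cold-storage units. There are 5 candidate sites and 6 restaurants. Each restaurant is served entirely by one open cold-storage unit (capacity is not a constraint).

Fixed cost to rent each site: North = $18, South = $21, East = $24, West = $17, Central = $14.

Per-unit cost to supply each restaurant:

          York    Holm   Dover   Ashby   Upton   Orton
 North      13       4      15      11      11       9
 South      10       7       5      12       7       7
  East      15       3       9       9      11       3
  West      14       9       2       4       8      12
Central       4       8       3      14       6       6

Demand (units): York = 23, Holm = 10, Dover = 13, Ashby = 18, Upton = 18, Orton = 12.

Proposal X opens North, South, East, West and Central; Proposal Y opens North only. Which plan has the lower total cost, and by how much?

Proposal X: {North, South, East, West, Central}: York→Central 4·23=92, Holm→East 3·10=30, Dover→West 2·13=26, Ashby→West 4·18=72, Upton→Central 6·18=108, Orton→East 3·12=36. Service 364; fixed 94; total 458.
Proposal Y: {North}: York→North 13·23=299, Holm→North 4·10=40, Dover→North 15·13=195, Ashby→North 11·18=198, Upton→North 11·18=198, Orton→North 9·12=108. Service 1038; fixed 18; total 1056.
Difference: |458 − 1056| = 598.

Proposal X is cheaper by 598.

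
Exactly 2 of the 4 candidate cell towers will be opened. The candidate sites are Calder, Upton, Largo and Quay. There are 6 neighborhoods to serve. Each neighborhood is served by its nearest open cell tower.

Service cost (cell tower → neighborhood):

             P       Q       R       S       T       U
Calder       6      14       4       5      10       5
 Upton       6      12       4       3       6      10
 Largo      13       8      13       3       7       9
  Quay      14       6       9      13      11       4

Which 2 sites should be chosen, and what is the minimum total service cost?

With exactly 2 open, each neighborhood uses its cheapest among the chosen.
{Upton, Quay}: P→Upton 6, Q→Quay 6, R→Upton 4, S→Upton 3, T→Upton 6, U→Quay 4. Service cost 29.
{Calder, Largo}: service cost 33
{Calder, Quay}: service cost 35
Among all 6 size-2 choices, {Upton, Quay} is lowest.

Choose Upton and Quay; total service cost 29.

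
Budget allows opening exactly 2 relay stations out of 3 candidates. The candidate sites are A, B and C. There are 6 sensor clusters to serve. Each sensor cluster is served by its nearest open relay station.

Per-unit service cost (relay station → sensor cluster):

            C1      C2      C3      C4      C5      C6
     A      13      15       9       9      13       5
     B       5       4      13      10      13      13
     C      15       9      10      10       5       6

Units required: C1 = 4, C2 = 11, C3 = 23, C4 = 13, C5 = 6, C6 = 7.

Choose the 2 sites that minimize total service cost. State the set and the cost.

Choose B and C; total service cost 496.

With exactly 2 open, each sensor cluster uses its cheapest among the chosen.
{B, C}: C1→B 5·4=20, C2→B 4·11=44, C3→C 10·23=230, C4→B 10·13=130, C5→C 5·6=30, C6→C 6·7=42. Service cost 496.
{A, B}: service cost 501
{A, C}: service cost 540
Among all 3 size-2 choices, {B, C} is lowest.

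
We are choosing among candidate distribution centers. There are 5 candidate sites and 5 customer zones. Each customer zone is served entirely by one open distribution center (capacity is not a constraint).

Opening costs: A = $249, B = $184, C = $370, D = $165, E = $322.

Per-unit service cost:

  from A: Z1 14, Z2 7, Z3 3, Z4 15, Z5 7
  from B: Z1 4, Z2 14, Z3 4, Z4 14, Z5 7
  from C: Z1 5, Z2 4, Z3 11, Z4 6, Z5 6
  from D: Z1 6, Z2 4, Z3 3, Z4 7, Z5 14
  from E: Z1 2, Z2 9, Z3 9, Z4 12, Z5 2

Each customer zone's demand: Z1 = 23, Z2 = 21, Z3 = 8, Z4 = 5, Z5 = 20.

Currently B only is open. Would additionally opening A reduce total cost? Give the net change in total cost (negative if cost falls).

No — net change +94 (cost rises by 94).

Current service cost with {B}: 628.
Adding A: each customer zone re-picks its cheapest; new service cost 473, saving 155.
Extra fixed cost: 249. Net change = 249 − 155 = 94.
(Totals: 812 → 906.)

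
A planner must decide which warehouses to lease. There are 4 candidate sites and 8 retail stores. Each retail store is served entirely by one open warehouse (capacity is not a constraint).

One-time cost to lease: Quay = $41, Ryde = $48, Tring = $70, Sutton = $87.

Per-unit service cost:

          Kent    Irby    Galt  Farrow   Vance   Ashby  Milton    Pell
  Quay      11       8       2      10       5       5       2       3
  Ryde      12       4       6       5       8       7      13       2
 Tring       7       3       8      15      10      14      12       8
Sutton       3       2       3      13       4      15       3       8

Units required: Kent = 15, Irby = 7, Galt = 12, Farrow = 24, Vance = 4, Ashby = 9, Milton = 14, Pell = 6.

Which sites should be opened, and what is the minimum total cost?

Open Quay, Ryde and Sutton; minimum total cost 480.

For any fixed open set, each retail store goes to its cheapest open site; total = fixed + service.
{Quay, Ryde, Sutton}: Kent→Sutton 3·15=45, Irby→Sutton 2·7=14, Galt→Quay 2·12=24, Farrow→Ryde 5·24=120, Vance→Sutton 4·4=16, Ashby→Quay 5·9=45, Milton→Quay 2·14=28, Pell→Ryde 2·6=12. Service 304; fixed 176; total 480.
{Ryde, Sutton}: Kent→Sutton 3·15=45, Irby→Sutton 2·7=14, Galt→Sutton 3·12=36, Farrow→Ryde 5·24=120, Vance→Sutton 4·4=16, Ashby→Ryde 7·9=63, Milton→Sutton 3·14=42, Pell→Ryde 2·6=12. Service 348; fixed 135; total 483.
{Quay, Ryde}: service 442 + fixed 89 = 531
{Quay, Ryde, Tring, Sutton}: service 304 + fixed 246 = 550
No other subset beats 480.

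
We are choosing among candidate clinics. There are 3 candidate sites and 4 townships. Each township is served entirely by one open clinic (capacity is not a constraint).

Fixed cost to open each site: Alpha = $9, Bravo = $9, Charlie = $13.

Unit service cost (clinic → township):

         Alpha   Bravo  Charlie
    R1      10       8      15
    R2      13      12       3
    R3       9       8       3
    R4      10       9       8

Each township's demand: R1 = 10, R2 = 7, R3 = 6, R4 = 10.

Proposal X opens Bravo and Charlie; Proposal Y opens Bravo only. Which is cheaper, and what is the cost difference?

Proposal X is cheaper by 90.

Proposal X: {Bravo, Charlie}: R1→Bravo 8·10=80, R2→Charlie 3·7=21, R3→Charlie 3·6=18, R4→Charlie 8·10=80. Service 199; fixed 22; total 221.
Proposal Y: {Bravo}: R1→Bravo 8·10=80, R2→Bravo 12·7=84, R3→Bravo 8·6=48, R4→Bravo 9·10=90. Service 302; fixed 9; total 311.
Difference: |221 − 311| = 90.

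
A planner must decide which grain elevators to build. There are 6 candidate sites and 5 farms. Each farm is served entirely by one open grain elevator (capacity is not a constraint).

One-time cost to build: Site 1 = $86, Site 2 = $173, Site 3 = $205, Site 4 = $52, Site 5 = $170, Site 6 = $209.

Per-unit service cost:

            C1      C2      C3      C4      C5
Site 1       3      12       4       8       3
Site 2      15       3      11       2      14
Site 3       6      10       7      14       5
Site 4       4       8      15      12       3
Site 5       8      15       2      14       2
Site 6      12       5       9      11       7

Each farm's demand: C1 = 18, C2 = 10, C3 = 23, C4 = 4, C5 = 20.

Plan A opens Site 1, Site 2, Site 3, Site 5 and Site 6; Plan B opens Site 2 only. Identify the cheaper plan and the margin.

Plan A: {Site 1, Site 2, Site 3, Site 5, Site 6}: C1→Site 1 3·18=54, C2→Site 2 3·10=30, C3→Site 5 2·23=46, C4→Site 2 2·4=8, C5→Site 5 2·20=40. Service 178; fixed 843; total 1021.
Plan B: {Site 2}: C1→Site 2 15·18=270, C2→Site 2 3·10=30, C3→Site 2 11·23=253, C4→Site 2 2·4=8, C5→Site 2 14·20=280. Service 841; fixed 173; total 1014.
Difference: |1021 − 1014| = 7.

Plan B is cheaper by 7.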